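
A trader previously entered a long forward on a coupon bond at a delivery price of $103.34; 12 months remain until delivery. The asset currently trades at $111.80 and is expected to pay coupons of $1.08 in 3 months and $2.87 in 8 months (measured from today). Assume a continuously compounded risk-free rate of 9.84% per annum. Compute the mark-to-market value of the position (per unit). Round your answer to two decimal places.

PV(remaining coupons) I = 1.08·e^(−0.0984·3/12) + 2.87·e^(−0.0984·8/12) = 3.7415
Current forward F = (S − I)·e^(rT) = (111.80 − 3.7415)·e^(0.0984·12/12) = 108.0585 × 1.103404 = 119.2322
Value (long) = (F − K)·e^(−rT) = (119.2322 − 103.34) × 0.906286 = 14.4029
Value = $14.40

$14.40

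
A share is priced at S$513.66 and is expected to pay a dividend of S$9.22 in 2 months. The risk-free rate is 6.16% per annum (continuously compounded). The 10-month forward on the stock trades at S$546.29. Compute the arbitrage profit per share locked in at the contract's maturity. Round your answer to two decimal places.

PV(dividends) I = 9.22·e^(−0.0616·2/12) = 9.1258
Fair forward F* = (S − I)·e^(rT) = (513.66 − 9.1258)·e^0.051333 = 504.5342 × 1.052673 = 531.1095
Market S$546.29 > fair 531.1095: forward overpriced → cash-and-carry (borrow at r, buy the stock and collect the dividends, short the forward).
Profit at T = |F_mkt − F*| = |546.29 − 531.1095| = S$15.18 per share

S$15.18 per share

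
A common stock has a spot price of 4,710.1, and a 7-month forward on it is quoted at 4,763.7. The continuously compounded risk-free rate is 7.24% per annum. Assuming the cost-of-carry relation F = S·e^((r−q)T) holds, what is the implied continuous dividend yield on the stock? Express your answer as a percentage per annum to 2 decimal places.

From F = S·e^((r−q)T): (r − q) = ln(F/S)/T
ln(4763.7/4710.1) = ln(1.011380) = 0.011316
(r − q) = 0.011316 / (7/12) = 0.019399
q = r − ln(F/S)/T = 0.0724 − 0.019399 = 0.053001
q = 5.30%

5.30%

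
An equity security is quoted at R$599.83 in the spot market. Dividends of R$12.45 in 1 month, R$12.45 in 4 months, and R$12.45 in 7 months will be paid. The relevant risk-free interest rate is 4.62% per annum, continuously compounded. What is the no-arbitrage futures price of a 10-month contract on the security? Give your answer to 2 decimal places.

PV(dividends) I = 12.45·e^(−0.0462·1/12) + 12.45·e^(−0.0462·4/12) + 12.45·e^(−0.0462·7/12)
I = 12.4022 + 12.2597 + 12.1190 = 36.7809
F = (S − I)·e^(rT) = (599.83 − 36.7809) · e^(0.0462·10/12)
= 563.0491 · e^0.038500 = 563.0491 × 1.039251 = R$585.15

R$585.15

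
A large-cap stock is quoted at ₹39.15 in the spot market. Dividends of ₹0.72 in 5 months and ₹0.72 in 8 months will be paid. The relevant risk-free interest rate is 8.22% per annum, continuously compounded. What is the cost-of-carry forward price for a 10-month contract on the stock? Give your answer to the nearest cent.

PV(dividends) I = 0.72·e^(−0.0822·5/12) + 0.72·e^(−0.0822·8/12)
I = 0.6958 + 0.6816 = 1.3774
F = (S − I)·e^(rT) = (39.15 − 1.3774) · e^(0.0822·10/12)
= 37.7726 · e^0.068500 = 37.7726 × 1.070901 = ₹40.45

₹40.45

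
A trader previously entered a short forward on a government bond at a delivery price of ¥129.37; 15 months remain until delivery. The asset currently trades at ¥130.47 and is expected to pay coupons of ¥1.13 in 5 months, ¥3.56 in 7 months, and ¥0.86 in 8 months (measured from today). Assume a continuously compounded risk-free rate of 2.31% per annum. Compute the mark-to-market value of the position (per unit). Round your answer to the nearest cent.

¥0.70

PV(remaining coupons) I = 1.13·e^(−0.0231·5/12) + 3.56·e^(−0.0231·7/12) + 0.86·e^(−0.0231·8/12) = 5.4784
Current forward F = (S − I)·e^(rT) = (130.47 − 5.4784)·e^(0.0231·15/12) = 124.9916 × 1.029296 = 128.6534
Value (long) = (F − K)·e^(−rT) = (128.6534 − 129.37) × 0.971538 = -0.6962
Short position value = −(long value) = ¥0.70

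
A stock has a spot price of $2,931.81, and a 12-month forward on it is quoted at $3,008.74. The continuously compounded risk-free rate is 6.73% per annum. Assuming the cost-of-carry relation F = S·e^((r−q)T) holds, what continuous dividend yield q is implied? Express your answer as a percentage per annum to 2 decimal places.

4.14%

From F = S·e^((r−q)T): (r − q) = ln(F/S)/T
ln(3008.74/2931.81) = ln(1.026240) = 0.025902
(r − q) = 0.025902 / (12/12) = 0.025902
q = r − ln(F/S)/T = 0.0673 − 0.025902 = 0.041398
q = 4.14%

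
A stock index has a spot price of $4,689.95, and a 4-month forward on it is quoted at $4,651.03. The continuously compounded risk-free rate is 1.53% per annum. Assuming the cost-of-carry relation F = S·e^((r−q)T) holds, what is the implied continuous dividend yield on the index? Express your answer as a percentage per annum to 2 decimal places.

4.03%

From F = S·e^((r−q)T): (r − q) = ln(F/S)/T
ln(4651.03/4689.95) = ln(0.991701) = -0.008334
(r − q) = -0.008334 / (4/12) = -0.025002
q = r − ln(F/S)/T = 0.0153 + 0.025002 = 0.040302
q = 4.03%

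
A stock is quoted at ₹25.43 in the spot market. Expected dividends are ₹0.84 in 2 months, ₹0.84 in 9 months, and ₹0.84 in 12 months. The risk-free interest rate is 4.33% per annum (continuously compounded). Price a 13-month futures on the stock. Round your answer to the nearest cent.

₹24.08

PV(dividends) I = 0.84·e^(−0.0433·2/12) + 0.84·e^(−0.0433·9/12) + 0.84·e^(−0.0433·12/12)
I = 0.8340 + 0.8132 + 0.8044 = 2.4516
F = (S − I)·e^(rT) = (25.43 − 2.4516) · e^(0.0433·13/12)
= 22.9784 · e^0.046908 = 22.9784 × 1.048026 = ₹24.08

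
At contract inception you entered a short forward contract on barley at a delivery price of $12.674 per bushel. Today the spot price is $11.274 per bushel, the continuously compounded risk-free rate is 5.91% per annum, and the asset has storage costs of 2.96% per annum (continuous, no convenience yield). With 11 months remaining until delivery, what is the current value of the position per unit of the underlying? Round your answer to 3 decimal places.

$0.422 per bushel

Current fair forward for the remaining 11 months: F = S·e^((r + u)·T), (r + u) = 0.0591 + 0.0296 = 0.0887
F = 11.274 · e^(0.0887 × 11/12) = 11.274 × 1.084705 = 12.2290
Value of long forward = (F − K)·e^(−rT) = (12.2290 − 12.674) · e^(−0.0591·11/12)
= -0.4450 × 0.947266 = -0.422
Short position value = −(long value) = $0.422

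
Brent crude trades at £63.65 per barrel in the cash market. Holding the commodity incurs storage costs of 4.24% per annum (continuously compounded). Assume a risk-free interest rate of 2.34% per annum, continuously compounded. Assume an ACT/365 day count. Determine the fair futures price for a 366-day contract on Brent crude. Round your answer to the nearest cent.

Net carry = r + u − y = 0.0234 + 0.0424 − 0.0000 = 0.0658
F = S·e^((r+u−y)T) = 63.65 · e^(0.0658 × 366/365) = 63.65 · e^0.065980
= 63.65 × 1.068205 = £67.99 per barrel

£67.99 per barrel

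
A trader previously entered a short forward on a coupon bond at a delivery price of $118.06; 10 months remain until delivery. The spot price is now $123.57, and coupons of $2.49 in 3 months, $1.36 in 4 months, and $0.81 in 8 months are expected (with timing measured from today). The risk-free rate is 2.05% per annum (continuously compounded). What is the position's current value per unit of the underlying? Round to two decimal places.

PV(remaining coupons) I = 2.49·e^(−0.0205·3/12) + 1.36·e^(−0.0205·4/12) + 0.81·e^(−0.0205·8/12) = 4.6270
Current forward F = (S − I)·e^(rT) = (123.57 − 4.6270)·e^(0.0205·10/12) = 118.9430 × 1.017230 = 120.9924
Value (long) = (F − K)·e^(−rT) = (120.9924 − 118.06) × 0.983062 = 2.8827
Short position value = −(long value) = -$2.88

-$2.88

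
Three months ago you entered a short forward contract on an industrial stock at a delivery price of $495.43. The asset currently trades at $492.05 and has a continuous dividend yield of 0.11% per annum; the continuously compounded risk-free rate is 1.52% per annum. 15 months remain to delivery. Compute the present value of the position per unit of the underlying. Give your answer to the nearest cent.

-$5.27

Current fair forward for the remaining 15 months: F = S·e^((r − q)·T), (r − q) = 0.0152 − 0.0011 = 0.0141
F = 492.05 · e^(0.0141 × 15/12) = 492.05 × 1.017781 = 500.7991
Value of long forward = (F − K)·e^(−rT) = (500.7991 − 495.43) · e^(−0.0152·15/12)
= 5.3691 × 0.981179 = 5.27
Short position value = −(long value) = -$5.27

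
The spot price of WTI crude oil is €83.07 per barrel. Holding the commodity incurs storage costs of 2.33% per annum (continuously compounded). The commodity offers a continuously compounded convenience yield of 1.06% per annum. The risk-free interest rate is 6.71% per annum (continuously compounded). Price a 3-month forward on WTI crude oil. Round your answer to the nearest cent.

Net carry = r + u − y = 0.0671 + 0.0233 − 0.0106 = 0.0798
F = S·e^((r+u−y)T) = 83.07 · e^(0.0798 × 3/12) = 83.07 · e^0.019950
= 83.07 × 1.020150 = €84.74 per barrel

€84.74 per barrel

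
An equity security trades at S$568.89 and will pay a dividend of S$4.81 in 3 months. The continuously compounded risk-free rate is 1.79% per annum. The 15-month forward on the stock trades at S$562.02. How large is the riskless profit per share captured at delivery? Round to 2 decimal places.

S$14.85 per share

PV(dividends) I = 4.81·e^(−0.0179·3/12) = 4.7885
Fair forward F* = (S − I)·e^(rT) = (568.89 − 4.7885)·e^0.022375 = 564.1015 × 1.022627 = 576.8654
Market S$562.02 < fair 576.8654: forward underpriced → reverse cash-and-carry (short the stock, invest proceeds at r, pay the dividends, go long the forward).
Profit at T = |F_mkt − F*| = |562.02 − 576.8654| = S$14.85 per share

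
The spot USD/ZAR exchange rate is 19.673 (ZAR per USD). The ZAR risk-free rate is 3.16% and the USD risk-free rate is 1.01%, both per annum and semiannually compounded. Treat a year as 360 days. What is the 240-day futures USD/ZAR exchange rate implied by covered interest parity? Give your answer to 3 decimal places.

By covered interest parity, F = S · (1+r_ZAR/2)^(2T) / (1+r_USD/2)^(2T)
= 19.673 × 1.021122 / 1.006739 = 19.673 × 1.014287
F = 19.954 ZAR per USD

19.954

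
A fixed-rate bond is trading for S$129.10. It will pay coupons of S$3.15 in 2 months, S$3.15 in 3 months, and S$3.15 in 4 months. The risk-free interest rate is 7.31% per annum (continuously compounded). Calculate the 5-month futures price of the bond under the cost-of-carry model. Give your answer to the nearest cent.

S$123.53

PV(coupons) I = 3.15·e^(−0.0731·2/12) + 3.15·e^(−0.0731·3/12) + 3.15·e^(−0.0731·4/12)
I = 3.1119 + 3.0930 + 3.0742 = 9.2791
F = (S − I)·e^(rT) = (129.10 − 9.2791) · e^(0.0731·5/12)
= 119.8209 · e^0.030458 = 119.8209 × 1.030927 = S$123.53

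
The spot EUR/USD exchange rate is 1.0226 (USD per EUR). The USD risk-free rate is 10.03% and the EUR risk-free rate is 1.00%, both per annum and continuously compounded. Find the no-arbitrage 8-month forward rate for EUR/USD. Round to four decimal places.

F = S·e^((r_USD − r_EUR)T) = 1.0226 · e^((0.1003 − 0.0100) × 8/12)
= 1.0226 · e^0.060200 = 1.0226 × 1.062049
F = 1.0861 USD per EUR

1.0861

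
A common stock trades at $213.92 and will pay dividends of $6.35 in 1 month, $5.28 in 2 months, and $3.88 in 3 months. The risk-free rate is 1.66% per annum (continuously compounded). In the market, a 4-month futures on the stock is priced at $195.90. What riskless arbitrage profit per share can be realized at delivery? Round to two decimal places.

PV(dividends) I = 6.35·e^(−0.0166·1/12) + 5.28·e^(−0.0166·2/12) + 3.88·e^(−0.0166·3/12) = 15.4706
Fair futures F* = (S − I)·e^(rT) = (213.92 − 15.4706)·e^0.005533 = 198.4494 × 1.005548 = 199.5504
Market $195.90 < fair 199.5504: forward underpriced → reverse cash-and-carry (short the stock, invest proceeds at r, pay the dividends, go long the forward).
Profit at T = |F_mkt − F*| = |195.90 − 199.5504| = $3.65 per share

$3.65 per share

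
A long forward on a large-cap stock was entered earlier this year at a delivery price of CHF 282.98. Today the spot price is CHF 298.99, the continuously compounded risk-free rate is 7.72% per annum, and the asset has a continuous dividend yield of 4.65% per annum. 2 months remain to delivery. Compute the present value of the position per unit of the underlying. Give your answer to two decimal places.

CHF 17.32

Current fair forward for the remaining 2 months: F = S·e^((r − q)·T), (r − q) = 0.0772 − 0.0465 = 0.0307
F = 298.99 · e^(0.0307 × 2/12) = 298.99 × 1.005130 = 300.5238
Value of long forward = (F − K)·e^(−rT) = (300.5238 − 282.98) · e^(−0.0772·2/12)
= 17.5438 × 0.987216 = 17.32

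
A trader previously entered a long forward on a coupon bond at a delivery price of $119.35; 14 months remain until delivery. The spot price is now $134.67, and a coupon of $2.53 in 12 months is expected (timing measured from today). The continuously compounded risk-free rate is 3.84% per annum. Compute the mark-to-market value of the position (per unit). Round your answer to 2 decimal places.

PV(remaining coupons) I = 2.53·e^(−0.0384·12/12) = 2.4347
Current forward F = (S − I)·e^(rT) = (134.67 − 2.4347)·e^(0.0384·14/12) = 132.2353 × 1.045819 = 138.2942
Value (long) = (F − K)·e^(−rT) = (138.2942 − 119.35) × 0.956189 = 18.1142
Value = $18.11

$18.11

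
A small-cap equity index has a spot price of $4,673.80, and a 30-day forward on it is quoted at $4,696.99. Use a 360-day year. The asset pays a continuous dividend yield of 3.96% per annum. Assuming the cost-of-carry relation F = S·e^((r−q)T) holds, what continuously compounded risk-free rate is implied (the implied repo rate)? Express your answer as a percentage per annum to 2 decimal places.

9.90%

From F = S·e^((r−q)T): (r − q) = ln(F/S)/T
ln(4696.99/4673.80) = ln(1.004962) = 0.004950
(r − q) = 0.004950 / (30/360) = 0.059400
r = ln(F/S)/T + q = 0.059400 + 0.0396 = 0.099000
r = 9.90%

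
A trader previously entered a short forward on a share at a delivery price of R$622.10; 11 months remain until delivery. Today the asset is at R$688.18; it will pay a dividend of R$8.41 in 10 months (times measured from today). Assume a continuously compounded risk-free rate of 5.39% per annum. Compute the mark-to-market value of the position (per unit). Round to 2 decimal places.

PV(remaining dividends) I = 8.41·e^(−0.0539·10/12) = 8.0406
Current forward F = (S − I)·e^(rT) = (688.18 − 8.0406)·e^(0.0539·11/12) = 680.1394 × 1.050649 = 714.5878
Value (long) = (F − K)·e^(−rT) = (714.5878 − 622.10) × 0.951792 = 88.0291
Short position value = −(long value) = -R$88.03

-R$88.03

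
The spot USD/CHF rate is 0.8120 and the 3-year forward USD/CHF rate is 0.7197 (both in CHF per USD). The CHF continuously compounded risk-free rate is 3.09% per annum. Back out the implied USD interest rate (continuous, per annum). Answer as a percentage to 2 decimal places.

F = S·e^((r_CHF − r_USD)T) ⇒ r_USD = r_CHF − ln(F/S)/T
ln(0.7197/0.8120) = -0.120666; /(3) = -0.040222
r_USD = 0.0309 + 0.040222 = 0.071122
r_USD = 7.11%

7.11%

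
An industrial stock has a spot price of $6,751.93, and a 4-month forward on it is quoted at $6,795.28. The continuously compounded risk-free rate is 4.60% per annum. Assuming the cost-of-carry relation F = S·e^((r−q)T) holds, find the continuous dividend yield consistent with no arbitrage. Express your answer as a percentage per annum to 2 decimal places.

From F = S·e^((r−q)T): (r − q) = ln(F/S)/T
ln(6795.28/6751.93) = ln(1.006420) = 0.006399
(r − q) = 0.006399 / (4/12) = 0.019197
q = r − ln(F/S)/T = 0.0460 − 0.019197 = 0.026803
q = 2.68%

2.68%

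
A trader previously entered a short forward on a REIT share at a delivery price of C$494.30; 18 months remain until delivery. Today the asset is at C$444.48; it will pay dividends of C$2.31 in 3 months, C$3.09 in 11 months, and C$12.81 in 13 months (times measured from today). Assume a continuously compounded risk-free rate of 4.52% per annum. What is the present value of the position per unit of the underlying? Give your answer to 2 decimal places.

PV(remaining dividends) I = 2.31·e^(−0.0452·3/12) + 3.09·e^(−0.0452·11/12) + 12.81·e^(−0.0452·13/12) = 17.4465
Current forward F = (S − I)·e^(rT) = (444.48 − 17.4465)·e^(0.0452·18/12) = 427.0335 × 1.070151 = 456.9903
Value (long) = (F − K)·e^(−rT) = (456.9903 − 494.30) × 0.934447 = -34.8639
Short position value = −(long value) = C$34.86

C$34.86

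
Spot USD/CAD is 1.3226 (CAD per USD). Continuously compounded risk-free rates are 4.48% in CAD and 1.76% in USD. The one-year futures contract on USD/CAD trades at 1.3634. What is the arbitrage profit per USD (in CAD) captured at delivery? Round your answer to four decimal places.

0.0043 per USD (in CAD)

Fair futures: F* = S·e^(carry·T), with carry = (r_CAD − r_USD) = 0.0448 − 0.0176 = 0.0272
F* = 1.3226 · e^(0.0272 × 12/12) = 1.3226 · e^0.027200 = 1.3226 × 1.027573 = 1.3591
Market 1.3634 > fair 1.3591: forward overpriced → cash-and-carry (buy spot, short the forward).
At maturity, profit = |F_mkt − F*| = |1.3634 − 1.3591| = 0.0043 per USD (in CAD)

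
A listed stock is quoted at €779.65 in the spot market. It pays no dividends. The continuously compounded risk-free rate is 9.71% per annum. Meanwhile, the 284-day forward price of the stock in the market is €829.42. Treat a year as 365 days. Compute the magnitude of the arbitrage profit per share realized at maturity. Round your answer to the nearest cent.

€11.42 per share

Fair forward: F* = S·e^(carry·T), with carry = r = 0.0971
F* = 779.65 · e^(0.0971 × 284/365) = 779.65 · e^0.075552 = 779.65 × 1.078479 = €840.8362
Market €829.42 < fair €840.8362: forward underpriced → reverse cash-and-carry (short spot, go long the forward).
At maturity, profit = |F_mkt − F*| = |829.42 − 840.8362| = €11.42 per share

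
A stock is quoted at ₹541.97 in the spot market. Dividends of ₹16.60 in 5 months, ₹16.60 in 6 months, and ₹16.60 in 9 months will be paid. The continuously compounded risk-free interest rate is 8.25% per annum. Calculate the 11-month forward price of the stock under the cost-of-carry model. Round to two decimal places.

₹533.24

PV(dividends) I = 16.60·e^(−0.0825·5/12) + 16.60·e^(−0.0825·6/12) + 16.60·e^(−0.0825·9/12)
I = 16.0391 + 15.9292 + 15.6040 = 47.5723
F = (S − I)·e^(rT) = (541.97 − 47.5723) · e^(0.0825·11/12)
= 494.3977 · e^0.075625 = 494.3977 × 1.078558 = ₹533.24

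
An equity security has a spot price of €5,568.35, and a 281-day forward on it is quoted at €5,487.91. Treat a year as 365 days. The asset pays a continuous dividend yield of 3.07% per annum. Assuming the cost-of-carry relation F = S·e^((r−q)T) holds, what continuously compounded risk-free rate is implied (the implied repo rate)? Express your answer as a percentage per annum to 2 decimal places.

1.18%

From F = S·e^((r−q)T): (r − q) = ln(F/S)/T
ln(5487.91/5568.35) = ln(0.985554) = -0.014551
(r − q) = -0.014551 / (281/365) = -0.018901
r = ln(F/S)/T + q = -0.018901 + 0.0307 = 0.011799
r = 1.18%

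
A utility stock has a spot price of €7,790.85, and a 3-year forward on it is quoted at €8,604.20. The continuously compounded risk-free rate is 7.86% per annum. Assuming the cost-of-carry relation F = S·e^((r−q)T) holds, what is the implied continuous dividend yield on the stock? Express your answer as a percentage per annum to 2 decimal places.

From F = S·e^((r−q)T): (r − q) = ln(F/S)/T
ln(8604.20/7790.85) = ln(1.104398) = 0.099300
(r − q) = 0.099300 / (3) = 0.033100
q = r − ln(F/S)/T = 0.0786 − 0.033100 = 0.045500
q = 4.55%

4.55%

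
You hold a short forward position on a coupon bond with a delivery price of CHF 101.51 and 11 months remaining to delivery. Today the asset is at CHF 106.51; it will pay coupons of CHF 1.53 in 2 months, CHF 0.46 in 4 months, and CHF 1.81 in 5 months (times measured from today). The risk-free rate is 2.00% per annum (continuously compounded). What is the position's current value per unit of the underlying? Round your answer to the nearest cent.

-CHF 3.07

PV(remaining coupons) I = 1.53·e^(−0.0200·2/12) + 0.46·e^(−0.0200·4/12) + 1.81·e^(−0.0200·5/12) = 3.7768
Current forward F = (S − I)·e^(rT) = (106.51 − 3.7768)·e^(0.0200·11/12) = 102.7332 × 1.018502 = 104.6340
Value (long) = (F − K)·e^(−rT) = (104.6340 − 101.51) × 0.981834 = 3.0672
Short position value = −(long value) = -CHF 3.07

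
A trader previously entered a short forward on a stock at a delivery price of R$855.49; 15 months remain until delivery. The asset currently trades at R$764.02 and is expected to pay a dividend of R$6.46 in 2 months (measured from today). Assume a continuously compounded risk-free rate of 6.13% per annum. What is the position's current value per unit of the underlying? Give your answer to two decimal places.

R$34.76

PV(remaining dividends) I = 6.46·e^(−0.0613·2/12) = 6.3943
Current forward F = (S − I)·e^(rT) = (764.02 − 6.3943)·e^(0.0613·15/12) = 757.6257 × 1.079637 = 817.9607
Value (long) = (F − K)·e^(−rT) = (817.9607 − 855.49) × 0.926237 = -34.7610
Short position value = −(long value) = R$34.76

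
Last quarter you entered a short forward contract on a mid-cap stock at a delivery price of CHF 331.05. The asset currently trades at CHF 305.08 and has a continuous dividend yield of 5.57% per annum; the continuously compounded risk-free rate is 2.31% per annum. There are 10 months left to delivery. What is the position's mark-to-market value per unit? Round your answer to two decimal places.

CHF 33.50

Current fair forward for the remaining 10 months: F = S·e^((r − q)·T), (r − q) = 0.0231 − 0.0557 = -0.0326
F = 305.08 · e^(-0.0326 × 10/12) = 305.08 × 0.973199 = 296.9036
Value of long forward = (F − K)·e^(−rT) = (296.9036 − 331.05) · e^(−0.0231·10/12)
= -34.1464 × 0.980934 = -33.50
Short position value = −(long value) = CHF 33.50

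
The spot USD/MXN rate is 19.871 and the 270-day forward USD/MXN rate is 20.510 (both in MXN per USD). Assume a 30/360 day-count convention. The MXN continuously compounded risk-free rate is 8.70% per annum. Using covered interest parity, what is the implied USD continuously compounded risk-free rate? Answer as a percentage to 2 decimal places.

F = S·e^((r_MXN − r_USD)T) ⇒ r_USD = r_MXN − ln(F/S)/T
ln(20.510/19.871) = 0.031651; /(270/360) = 0.042201
r_USD = 0.0870 − 0.042201 = 0.044799
r_USD = 4.48%

4.48%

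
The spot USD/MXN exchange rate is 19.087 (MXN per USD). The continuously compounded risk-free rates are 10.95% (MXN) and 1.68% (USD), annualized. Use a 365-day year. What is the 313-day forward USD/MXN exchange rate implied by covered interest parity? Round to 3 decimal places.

F = S·e^((r_MXN − r_USD)T) = 19.087 · e^((0.1095 − 0.0168) × 313/365)
= 19.087 · e^0.079493 = 19.087 × 1.082738
F = 20.666 MXN per USD

20.666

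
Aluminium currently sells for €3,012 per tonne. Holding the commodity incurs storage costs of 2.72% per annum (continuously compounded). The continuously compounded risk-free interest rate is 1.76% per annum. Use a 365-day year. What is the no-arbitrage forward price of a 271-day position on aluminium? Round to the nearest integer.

€3,114 per tonne

Net carry = r + u − y = 0.0176 + 0.0272 − 0.0000 = 0.0448
F = S·e^((r+u−y)T) = 3012 · e^(0.0448 × 271/365) = 3012 · e^0.033262
= 3012 × 1.033821 = €3,114 per tonne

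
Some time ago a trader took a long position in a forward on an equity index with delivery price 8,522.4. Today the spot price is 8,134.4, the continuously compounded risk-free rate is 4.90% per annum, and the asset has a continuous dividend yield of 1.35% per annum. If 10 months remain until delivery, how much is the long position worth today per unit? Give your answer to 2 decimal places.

Current fair forward for the remaining 10 months: F = S·e^((r − q)·T), (r − q) = 0.0490 − 0.0135 = 0.0355
F = 8134.4 · e^(0.0355 × 10/12) = 8134.4 × 1.03002527 = 8378.6376
Value of long forward = (F − K)·e^(−rT) = (8378.6376 − 8522.4) · e^(−0.0490·10/12)
= -143.7624 × 0.95998911 = -138.01

-138.01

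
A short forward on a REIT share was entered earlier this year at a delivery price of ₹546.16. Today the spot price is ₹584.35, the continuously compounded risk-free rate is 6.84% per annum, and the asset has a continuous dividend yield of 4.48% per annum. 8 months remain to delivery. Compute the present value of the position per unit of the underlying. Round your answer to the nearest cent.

Current fair forward for the remaining 8 months: F = S·e^((r − q)·T), (r − q) = 0.0684 − 0.0448 = 0.0236
F = 584.35 · e^(0.0236 × 8/12) = 584.35 × 1.015858 = 593.6166
Value of long forward = (F − K)·e^(−rT) = (593.6166 − 546.16) · e^(−0.0684·8/12)
= 47.4566 × 0.955424 = 45.34
Short position value = −(long value) = -₹45.34

-₹45.34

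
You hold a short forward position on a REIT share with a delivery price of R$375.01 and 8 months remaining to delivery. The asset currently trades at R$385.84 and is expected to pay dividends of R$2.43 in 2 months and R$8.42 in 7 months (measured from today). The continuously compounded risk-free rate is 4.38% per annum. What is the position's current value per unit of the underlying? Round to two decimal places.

-R$11.00

PV(remaining dividends) I = 2.43·e^(−0.0438·2/12) + 8.42·e^(−0.0438·7/12) = 10.6199
Current forward F = (S − I)·e^(rT) = (385.84 − 10.6199)·e^(0.0438·8/12) = 375.2201 × 1.029630 = 386.3379
Value (long) = (F − K)·e^(−rT) = (386.3379 − 375.01) × 0.971222 = 11.0019
Short position value = −(long value) = -R$11.00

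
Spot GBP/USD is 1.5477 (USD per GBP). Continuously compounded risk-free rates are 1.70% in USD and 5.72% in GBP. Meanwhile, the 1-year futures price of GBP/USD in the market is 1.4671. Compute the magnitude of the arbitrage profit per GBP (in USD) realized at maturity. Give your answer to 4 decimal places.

Fair futures: F* = S·e^(carry·T), with carry = (r_USD − r_GBP) = 0.0170 − 0.0572 = -0.0402
F* = 1.5477 · e^(-0.0402 × 1) = 1.5477 · e^-0.040200 = 1.5477 × 0.960597 = 1.4867
Market 1.4671 < fair 1.4867: forward underpriced → reverse cash-and-carry (short spot, go long the forward).
At maturity, profit = |F_mkt − F*| = |1.4671 − 1.4867| = 0.0196 per GBP (in USD)

0.0196 per GBP (in USD)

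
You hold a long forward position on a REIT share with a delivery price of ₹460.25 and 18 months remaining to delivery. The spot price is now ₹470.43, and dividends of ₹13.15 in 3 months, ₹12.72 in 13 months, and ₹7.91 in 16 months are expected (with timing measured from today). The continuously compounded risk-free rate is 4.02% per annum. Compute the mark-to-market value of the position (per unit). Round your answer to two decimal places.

₹4.42

PV(remaining dividends) I = 13.15·e^(−0.0402·3/12) + 12.72·e^(−0.0402·13/12) + 7.91·e^(−0.0402·16/12) = 32.6936
Current forward F = (S − I)·e^(rT) = (470.43 − 32.6936)·e^(0.0402·18/12) = 437.7364 × 1.062155 = 464.9439
Value (long) = (F − K)·e^(−rT) = (464.9439 − 460.25) × 0.941482 = 4.4192
Value = ₹4.42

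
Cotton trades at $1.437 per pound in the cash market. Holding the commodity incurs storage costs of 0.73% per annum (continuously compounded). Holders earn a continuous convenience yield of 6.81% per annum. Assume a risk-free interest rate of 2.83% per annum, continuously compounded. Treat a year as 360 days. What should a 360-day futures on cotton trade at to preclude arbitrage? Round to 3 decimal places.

Net carry = r + u − y = 0.0283 + 0.0073 − 0.0681 = -0.0325
F = S·e^((r+u−y)T) = 1.437 · e^(-0.0325 × 360/360) = 1.437 · e^-0.032500
= 1.437 × 0.968022 = $1.391 per pound

$1.391 per pound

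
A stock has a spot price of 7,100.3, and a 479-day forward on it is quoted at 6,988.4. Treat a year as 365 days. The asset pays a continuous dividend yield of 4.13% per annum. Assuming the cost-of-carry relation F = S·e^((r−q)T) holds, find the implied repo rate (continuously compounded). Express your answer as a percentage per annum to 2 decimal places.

From F = S·e^((r−q)T): (r − q) = ln(F/S)/T
ln(6988.4/7100.3) = ln(0.984240) = -0.015886
(r − q) = -0.015886 / (479/365) = -0.012105
r = ln(F/S)/T + q = -0.012105 + 0.0413 = 0.029195
r = 2.92%

2.92%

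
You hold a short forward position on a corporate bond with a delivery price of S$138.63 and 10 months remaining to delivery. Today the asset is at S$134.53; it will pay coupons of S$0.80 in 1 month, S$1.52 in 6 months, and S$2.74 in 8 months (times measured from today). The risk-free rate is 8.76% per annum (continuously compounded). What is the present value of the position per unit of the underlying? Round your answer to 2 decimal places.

-S$0.83

PV(remaining coupons) I = 0.80·e^(−0.0876·1/12) + 1.52·e^(−0.0876·6/12) + 2.74·e^(−0.0876·8/12) = 4.8336
Current forward F = (S − I)·e^(rT) = (134.53 − 4.8336)·e^(0.0876·10/12) = 129.6964 × 1.075731 = 139.5184
Value (long) = (F − K)·e^(−rT) = (139.5184 − 138.63) × 0.929601 = 0.8259
Short position value = −(long value) = -S$0.83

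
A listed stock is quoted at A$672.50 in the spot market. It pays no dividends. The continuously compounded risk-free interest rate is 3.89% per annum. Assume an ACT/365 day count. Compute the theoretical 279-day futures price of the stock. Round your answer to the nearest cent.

F = S·e^(rT) = 672.50 · e^(0.0389 × 279/365)
= 672.50 · e^0.029735 = 672.50 × 1.030181
F = A$692.80

A$692.80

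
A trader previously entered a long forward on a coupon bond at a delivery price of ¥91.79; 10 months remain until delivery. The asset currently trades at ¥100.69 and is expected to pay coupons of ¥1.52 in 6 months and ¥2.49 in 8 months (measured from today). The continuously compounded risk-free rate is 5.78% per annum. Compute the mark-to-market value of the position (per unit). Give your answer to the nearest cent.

PV(remaining coupons) I = 1.52·e^(−0.0578·6/12) + 2.49·e^(−0.0578·8/12) = 3.8726
Current forward F = (S − I)·e^(rT) = (100.69 − 3.8726)·e^(0.0578·10/12) = 96.8174 × 1.049346 = 101.5950
Value (long) = (F − K)·e^(−rT) = (101.5950 − 91.79) × 0.952975 = 9.3439
Value = ¥9.34

¥9.34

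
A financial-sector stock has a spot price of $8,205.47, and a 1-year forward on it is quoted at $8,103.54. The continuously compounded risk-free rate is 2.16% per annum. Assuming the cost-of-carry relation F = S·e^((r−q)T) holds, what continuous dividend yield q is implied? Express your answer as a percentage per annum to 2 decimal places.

From F = S·e^((r−q)T): (r − q) = ln(F/S)/T
ln(8103.54/8205.47) = ln(0.987578) = -0.012500
(r − q) = -0.012500 / (1) = -0.012500
q = r − ln(F/S)/T = 0.0216 + 0.012500 = 0.034100
q = 3.41%

3.41%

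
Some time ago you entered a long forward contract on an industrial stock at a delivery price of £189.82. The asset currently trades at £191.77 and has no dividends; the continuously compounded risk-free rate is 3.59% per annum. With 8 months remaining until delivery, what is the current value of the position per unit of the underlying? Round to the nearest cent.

£6.44

Current fair forward for the remaining 8 months: F = S·e^(r·T), r = 0.0359
F = 191.77 · e^(0.0359 × 8/12) = 191.77 × 1.024222 = 196.4151
Value of long forward = (F − K)·e^(−rT) = (196.4151 − 189.82) · e^(−0.0359·8/12)
= 6.5951 × 0.976351 = 6.44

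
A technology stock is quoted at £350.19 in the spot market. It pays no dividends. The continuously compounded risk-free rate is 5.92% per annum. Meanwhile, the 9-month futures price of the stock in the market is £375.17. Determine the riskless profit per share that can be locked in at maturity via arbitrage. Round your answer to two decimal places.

Fair futures: F* = S·e^(carry·T), with carry = r = 0.0592
F* = 350.19 · e^(0.0592 × 9/12) = 350.19 · e^0.044400 = 350.19 × 1.045400 = £366.0886
Market £375.17 > fair £366.0886: forward overpriced → cash-and-carry (buy spot, short the forward).
At maturity, profit = |F_mkt − F*| = |375.17 − 366.0886| = £9.08 per share

£9.08 per share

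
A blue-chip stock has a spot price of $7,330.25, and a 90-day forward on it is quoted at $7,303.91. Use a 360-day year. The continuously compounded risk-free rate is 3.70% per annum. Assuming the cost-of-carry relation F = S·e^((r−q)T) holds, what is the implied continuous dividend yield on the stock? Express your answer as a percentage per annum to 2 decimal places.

From F = S·e^((r−q)T): (r − q) = ln(F/S)/T
ln(7303.91/7330.25) = ln(0.996407) = -0.003599
(r − q) = -0.003599 / (90/360) = -0.014396
q = r − ln(F/S)/T = 0.0370 + 0.014396 = 0.051396
q = 5.14%

5.14%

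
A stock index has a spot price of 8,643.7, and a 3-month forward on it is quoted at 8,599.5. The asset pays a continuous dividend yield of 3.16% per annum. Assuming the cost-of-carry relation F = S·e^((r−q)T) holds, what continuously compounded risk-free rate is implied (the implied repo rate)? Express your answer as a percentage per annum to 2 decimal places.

1.11%

From F = S·e^((r−q)T): (r − q) = ln(F/S)/T
ln(8599.5/8643.7) = ln(0.994886) = -0.005127
(r − q) = -0.005127 / (3/12) = -0.020508
r = ln(F/S)/T + q = -0.020508 + 0.0316 = 0.011092
r = 1.11%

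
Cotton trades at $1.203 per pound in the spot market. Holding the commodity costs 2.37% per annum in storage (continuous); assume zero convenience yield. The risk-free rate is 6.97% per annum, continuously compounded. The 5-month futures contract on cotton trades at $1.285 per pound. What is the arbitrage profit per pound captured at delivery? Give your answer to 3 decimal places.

$0.034 per pound

Fair futures: F* = S·e^(carry·T), with carry = (r + u) = 0.0697 + 0.0237 = 0.0934
F* = 1.203 · e^(0.0934 × 5/12) = 1.203 · e^0.038917 = 1.203 × 1.039684 = $1.2507
Market $1.285 > fair $1.2507: forward overpriced → cash-and-carry (buy spot, short the forward).
At maturity, profit = |F_mkt − F*| = |1.285 − 1.2507| = $0.034 per pound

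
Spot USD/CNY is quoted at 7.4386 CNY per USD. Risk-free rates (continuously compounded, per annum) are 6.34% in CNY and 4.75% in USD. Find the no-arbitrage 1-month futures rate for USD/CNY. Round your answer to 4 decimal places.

7.4485

F = S·e^((r_CNY − r_USD)T) = 7.4386 · e^((0.0634 − 0.0475) × 1/12)
= 7.4386 · e^0.001325 = 7.4386 × 1.001326
F = 7.4485 CNY per USD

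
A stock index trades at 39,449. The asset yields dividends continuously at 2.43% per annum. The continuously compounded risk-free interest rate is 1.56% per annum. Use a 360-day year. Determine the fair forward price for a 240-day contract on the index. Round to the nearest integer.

F = S·e^((r − q)T) = 39449 · e^((0.0156 − 0.0243) × 240/360)
= 39449 · e^-0.005800 = 39449 × 0.994217
F = 39,221

39,221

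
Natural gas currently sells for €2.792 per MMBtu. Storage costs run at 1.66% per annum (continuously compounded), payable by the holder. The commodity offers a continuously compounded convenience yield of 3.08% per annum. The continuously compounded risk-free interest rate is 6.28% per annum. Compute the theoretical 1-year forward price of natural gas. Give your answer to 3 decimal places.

€2.931 per MMBtu

Net carry = r + u − y = 0.0628 + 0.0166 − 0.0308 = 0.0486
F = S·e^((r+u−y)T) = 2.792 · e^(0.0486 × 1) = 2.792 · e^0.048600
= 2.792 × 1.049800 = €2.931 per MMBtu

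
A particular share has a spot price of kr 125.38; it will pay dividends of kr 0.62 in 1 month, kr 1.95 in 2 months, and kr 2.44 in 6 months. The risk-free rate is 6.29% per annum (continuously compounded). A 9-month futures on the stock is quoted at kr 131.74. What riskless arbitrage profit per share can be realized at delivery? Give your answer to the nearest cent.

PV(dividends) I = 0.62·e^(−0.0629·1/12) + 1.95·e^(−0.0629·2/12) + 2.44·e^(−0.0629·6/12) = 4.9109
Fair futures F* = (S − I)·e^(rT) = (125.38 − 4.9109)·e^0.047175 = 120.4691 × 1.048305 = 126.2884
Market kr 131.74 > fair 126.2884: forward overpriced → cash-and-carry (borrow at r, buy the stock and collect the dividends, short the forward).
Profit at T = |F_mkt − F*| = |131.74 − 126.2884| = kr 5.45 per share

kr 5.45 per share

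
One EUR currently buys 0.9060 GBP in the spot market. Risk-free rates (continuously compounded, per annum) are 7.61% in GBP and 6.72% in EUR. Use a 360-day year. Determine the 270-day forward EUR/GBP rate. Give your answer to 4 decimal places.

F = S·e^((r_GBP − r_EUR)T) = 0.9060 · e^((0.0761 − 0.0672) × 270/360)
= 0.9060 · e^0.006675 = 0.9060 × 1.006697
F = 0.9121 GBP per EUR

0.9121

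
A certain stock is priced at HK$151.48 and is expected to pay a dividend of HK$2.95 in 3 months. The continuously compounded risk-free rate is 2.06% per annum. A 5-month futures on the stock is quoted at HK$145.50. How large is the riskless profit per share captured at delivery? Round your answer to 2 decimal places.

HK$4.33 per share

PV(dividends) I = 2.95·e^(−0.0206·3/12) = 2.9348
Fair futures F* = (S − I)·e^(rT) = (151.48 − 2.9348)·e^0.008583 = 148.5452 × 1.008620 = 149.8257
Market HK$145.50 < fair 149.8257: forward underpriced → reverse cash-and-carry (short the stock, invest proceeds at r, pay the dividends, go long the forward).
Profit at T = |F_mkt − F*| = |145.50 − 149.8257| = HK$4.33 per share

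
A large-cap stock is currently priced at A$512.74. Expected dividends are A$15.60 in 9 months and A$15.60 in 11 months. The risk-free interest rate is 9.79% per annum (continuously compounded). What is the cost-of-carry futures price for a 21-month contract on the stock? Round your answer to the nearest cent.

PV(dividends) I = 15.60·e^(−0.0979·9/12) + 15.60·e^(−0.0979·11/12)
I = 14.4956 + 14.2610 = 28.7566
F = (S − I)·e^(rT) = (512.74 − 28.7566) · e^(0.0979·21/12)
= 483.9834 · e^0.171325 = 483.9834 × 1.186876 = A$574.43

A$574.43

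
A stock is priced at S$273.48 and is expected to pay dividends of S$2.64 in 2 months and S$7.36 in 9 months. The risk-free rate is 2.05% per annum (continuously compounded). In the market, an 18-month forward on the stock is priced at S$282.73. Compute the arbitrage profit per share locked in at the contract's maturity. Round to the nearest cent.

S$10.90 per share

PV(dividends) I = 2.64·e^(−0.0205·2/12) + 7.36·e^(−0.0205·9/12) = 9.8787
Fair forward F* = (S − I)·e^(rT) = (273.48 − 9.8787)·e^0.030750 = 263.6013 × 1.031228 = 271.8330
Market S$282.73 > fair 271.8330: forward overpriced → cash-and-carry (borrow at r, buy the stock and collect the dividends, short the forward).
Profit at T = |F_mkt − F*| = |282.73 − 271.8330| = S$10.90 per share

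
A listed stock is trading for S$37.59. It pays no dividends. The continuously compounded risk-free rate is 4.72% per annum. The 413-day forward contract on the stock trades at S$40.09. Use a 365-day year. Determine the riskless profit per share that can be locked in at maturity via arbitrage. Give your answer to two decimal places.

S$0.44 per share

Fair forward: F* = S·e^(carry·T), with carry = r = 0.0472
F* = 37.59 · e^(0.0472 × 413/365) = 37.59 · e^0.053407 = 37.59 × 1.054859 = S$39.6521
Market S$40.09 > fair S$39.6521: forward overpriced → cash-and-carry (buy spot, short the forward).
At maturity, profit = |F_mkt − F*| = |40.09 − 39.6521| = S$0.44 per share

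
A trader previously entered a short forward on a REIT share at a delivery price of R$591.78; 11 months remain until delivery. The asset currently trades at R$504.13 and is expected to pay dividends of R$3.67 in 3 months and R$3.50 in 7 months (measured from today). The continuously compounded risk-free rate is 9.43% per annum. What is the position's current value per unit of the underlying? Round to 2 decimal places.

PV(remaining dividends) I = 3.67·e^(−0.0943·3/12) + 3.50·e^(−0.0943·7/12) = 6.8972
Current forward F = (S − I)·e^(rT) = (504.13 − 6.8972)·e^(0.0943·11/12) = 497.2328 × 1.090288 = 542.1270
Value (long) = (F − K)·e^(−rT) = (542.1270 − 591.78) × 0.917189 = -45.5412
Short position value = −(long value) = R$45.54

R$45.54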